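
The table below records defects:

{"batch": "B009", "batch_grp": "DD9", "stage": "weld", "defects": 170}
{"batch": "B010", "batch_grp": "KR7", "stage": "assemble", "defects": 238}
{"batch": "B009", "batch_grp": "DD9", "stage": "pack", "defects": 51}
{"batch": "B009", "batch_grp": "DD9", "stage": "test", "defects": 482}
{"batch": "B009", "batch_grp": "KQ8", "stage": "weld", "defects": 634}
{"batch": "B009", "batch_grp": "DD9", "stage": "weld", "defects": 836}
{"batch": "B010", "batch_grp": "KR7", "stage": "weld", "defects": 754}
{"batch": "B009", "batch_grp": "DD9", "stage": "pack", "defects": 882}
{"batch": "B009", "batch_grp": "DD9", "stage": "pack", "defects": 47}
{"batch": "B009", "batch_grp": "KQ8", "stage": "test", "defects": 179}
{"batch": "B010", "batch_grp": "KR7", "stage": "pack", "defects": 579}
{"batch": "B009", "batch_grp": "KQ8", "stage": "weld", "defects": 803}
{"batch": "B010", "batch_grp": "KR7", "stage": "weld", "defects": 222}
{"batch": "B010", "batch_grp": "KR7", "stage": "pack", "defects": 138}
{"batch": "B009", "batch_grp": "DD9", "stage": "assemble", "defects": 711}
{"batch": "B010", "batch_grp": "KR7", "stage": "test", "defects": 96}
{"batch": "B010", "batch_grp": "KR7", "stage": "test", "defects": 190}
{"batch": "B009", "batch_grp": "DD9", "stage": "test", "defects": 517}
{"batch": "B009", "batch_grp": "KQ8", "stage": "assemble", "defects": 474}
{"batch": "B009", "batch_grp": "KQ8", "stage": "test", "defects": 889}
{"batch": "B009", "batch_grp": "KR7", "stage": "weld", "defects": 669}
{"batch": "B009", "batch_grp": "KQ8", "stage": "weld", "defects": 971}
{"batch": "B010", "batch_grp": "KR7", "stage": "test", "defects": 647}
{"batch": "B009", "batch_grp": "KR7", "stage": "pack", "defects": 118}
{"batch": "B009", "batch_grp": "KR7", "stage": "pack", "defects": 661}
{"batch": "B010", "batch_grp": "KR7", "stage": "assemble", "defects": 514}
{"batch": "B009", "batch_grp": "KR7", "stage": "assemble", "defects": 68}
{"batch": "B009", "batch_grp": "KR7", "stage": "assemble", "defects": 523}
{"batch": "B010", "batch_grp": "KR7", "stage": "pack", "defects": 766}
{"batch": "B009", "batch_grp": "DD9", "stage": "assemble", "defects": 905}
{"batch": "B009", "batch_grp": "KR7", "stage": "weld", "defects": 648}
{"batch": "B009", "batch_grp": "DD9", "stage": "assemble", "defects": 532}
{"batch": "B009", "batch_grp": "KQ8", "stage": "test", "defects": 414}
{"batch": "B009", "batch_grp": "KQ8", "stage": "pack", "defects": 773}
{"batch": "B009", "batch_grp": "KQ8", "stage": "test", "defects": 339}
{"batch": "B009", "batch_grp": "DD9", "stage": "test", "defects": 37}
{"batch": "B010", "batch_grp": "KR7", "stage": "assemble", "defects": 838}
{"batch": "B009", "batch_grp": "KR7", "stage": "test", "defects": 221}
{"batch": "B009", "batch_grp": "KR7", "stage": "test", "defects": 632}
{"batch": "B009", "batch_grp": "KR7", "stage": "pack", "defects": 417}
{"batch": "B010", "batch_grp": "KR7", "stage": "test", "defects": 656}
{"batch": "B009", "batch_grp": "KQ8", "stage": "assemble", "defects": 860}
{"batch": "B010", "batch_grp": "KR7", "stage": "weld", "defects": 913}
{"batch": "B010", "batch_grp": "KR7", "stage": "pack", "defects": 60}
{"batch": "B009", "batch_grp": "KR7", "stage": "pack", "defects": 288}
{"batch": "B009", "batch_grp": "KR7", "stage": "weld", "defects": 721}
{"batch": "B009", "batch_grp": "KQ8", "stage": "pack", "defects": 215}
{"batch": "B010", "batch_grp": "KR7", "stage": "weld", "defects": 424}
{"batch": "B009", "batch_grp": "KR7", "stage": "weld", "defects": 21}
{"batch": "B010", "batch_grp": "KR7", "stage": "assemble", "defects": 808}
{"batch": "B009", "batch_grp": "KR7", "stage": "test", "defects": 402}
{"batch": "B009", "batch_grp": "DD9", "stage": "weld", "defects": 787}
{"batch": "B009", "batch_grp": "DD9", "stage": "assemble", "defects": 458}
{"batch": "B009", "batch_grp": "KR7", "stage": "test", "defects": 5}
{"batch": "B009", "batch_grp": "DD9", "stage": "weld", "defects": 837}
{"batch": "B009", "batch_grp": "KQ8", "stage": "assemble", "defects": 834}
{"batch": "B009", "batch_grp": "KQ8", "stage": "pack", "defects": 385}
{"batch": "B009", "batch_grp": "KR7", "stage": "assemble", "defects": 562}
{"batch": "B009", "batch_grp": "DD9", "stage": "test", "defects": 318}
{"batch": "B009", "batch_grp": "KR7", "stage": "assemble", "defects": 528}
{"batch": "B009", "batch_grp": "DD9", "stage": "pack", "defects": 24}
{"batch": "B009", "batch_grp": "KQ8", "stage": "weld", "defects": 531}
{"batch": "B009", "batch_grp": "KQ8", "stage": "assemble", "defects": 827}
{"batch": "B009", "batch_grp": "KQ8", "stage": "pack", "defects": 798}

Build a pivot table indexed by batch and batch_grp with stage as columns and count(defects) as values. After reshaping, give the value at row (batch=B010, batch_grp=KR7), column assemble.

Rows with batch=B010, batch_grp=KR7 and stage=assemble: defects values are 238, 514, 838, 808.
4 rows match — count = 4.

4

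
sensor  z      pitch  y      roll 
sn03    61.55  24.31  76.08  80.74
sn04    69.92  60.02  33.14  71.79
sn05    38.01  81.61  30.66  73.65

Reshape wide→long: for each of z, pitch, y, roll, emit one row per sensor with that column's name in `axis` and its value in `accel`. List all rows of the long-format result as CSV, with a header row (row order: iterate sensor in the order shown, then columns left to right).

Each (sensor, column) pair becomes one row: 3 × 4 = 12 rows.
For example, (sn03, z) → accel=61.55.

sensor,axis,accel
sn03,z,61.55
sn03,pitch,24.31
sn03,y,76.08
sn03,roll,80.74
sn04,z,69.92
sn04,pitch,60.02
sn04,y,33.14
sn04,roll,71.79
sn05,z,38.01
sn05,pitch,81.61
sn05,y,30.66
sn05,roll,73.65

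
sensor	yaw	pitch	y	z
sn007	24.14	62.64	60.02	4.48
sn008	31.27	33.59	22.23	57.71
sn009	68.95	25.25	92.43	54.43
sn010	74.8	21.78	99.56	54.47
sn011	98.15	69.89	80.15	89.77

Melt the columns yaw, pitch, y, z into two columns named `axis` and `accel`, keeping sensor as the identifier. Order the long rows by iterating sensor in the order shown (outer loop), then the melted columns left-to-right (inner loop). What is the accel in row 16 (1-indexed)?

54.47

20 rows total (5 × 4). Row 16: index ⌊(16-1)/4⌋ = 3 into sensor → sn010; (16-1) mod 4 = 3 into the melted columns → z.
So row 16 is (sn010, z, 54.47); accel = 54.47.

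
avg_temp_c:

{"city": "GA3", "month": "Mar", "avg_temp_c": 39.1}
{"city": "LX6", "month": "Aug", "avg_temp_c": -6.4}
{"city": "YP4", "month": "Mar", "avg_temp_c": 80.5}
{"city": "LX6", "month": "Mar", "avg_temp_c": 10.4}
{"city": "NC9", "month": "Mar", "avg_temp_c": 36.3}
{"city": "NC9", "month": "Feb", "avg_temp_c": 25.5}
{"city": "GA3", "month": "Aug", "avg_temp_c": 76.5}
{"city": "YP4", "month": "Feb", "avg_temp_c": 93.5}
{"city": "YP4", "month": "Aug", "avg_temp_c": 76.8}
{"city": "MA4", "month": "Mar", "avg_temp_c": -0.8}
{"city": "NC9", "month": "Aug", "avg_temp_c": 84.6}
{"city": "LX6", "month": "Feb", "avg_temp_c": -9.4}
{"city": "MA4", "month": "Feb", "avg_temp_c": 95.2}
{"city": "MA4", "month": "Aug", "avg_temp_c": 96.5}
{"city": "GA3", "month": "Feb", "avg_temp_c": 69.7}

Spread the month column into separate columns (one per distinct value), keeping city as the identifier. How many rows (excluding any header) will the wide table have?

5 distinct city values → 5 rows.

5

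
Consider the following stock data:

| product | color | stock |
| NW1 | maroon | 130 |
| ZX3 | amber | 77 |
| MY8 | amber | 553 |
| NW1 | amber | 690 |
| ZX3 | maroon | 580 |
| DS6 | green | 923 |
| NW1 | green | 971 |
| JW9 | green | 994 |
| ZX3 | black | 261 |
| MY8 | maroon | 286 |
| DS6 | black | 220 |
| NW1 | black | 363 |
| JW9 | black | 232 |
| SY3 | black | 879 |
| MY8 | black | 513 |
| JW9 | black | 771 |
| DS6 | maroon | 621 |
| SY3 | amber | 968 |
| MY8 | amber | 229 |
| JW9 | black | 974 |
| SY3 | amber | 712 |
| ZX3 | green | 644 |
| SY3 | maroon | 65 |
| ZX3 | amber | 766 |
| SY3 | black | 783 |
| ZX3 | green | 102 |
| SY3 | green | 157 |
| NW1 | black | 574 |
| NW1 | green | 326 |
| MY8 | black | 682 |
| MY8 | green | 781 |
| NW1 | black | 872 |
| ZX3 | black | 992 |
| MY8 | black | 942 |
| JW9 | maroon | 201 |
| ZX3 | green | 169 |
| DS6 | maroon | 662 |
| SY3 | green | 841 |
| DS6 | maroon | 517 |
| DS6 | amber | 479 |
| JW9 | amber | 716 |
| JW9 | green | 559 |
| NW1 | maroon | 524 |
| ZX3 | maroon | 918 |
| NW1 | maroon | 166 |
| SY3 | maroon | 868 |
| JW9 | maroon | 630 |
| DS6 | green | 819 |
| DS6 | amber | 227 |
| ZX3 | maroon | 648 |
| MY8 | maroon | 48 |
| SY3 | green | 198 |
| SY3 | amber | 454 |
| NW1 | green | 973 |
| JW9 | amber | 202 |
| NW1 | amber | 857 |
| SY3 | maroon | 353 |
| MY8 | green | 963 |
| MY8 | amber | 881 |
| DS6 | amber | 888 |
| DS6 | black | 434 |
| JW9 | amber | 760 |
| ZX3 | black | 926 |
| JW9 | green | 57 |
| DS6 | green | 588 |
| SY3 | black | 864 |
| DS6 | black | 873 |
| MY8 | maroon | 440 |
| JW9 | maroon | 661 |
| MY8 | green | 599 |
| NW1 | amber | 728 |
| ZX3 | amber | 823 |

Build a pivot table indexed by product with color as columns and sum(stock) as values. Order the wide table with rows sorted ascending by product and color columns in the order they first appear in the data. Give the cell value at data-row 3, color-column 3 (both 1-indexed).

With rows sorted ascending by product, row 3 is product=MY8. color columns in first-appearance order: maroon, amber, green, black; column 3 is green.
Long rows with product=MY8, color=green: 781 + 963 + 599 = 2343.

2343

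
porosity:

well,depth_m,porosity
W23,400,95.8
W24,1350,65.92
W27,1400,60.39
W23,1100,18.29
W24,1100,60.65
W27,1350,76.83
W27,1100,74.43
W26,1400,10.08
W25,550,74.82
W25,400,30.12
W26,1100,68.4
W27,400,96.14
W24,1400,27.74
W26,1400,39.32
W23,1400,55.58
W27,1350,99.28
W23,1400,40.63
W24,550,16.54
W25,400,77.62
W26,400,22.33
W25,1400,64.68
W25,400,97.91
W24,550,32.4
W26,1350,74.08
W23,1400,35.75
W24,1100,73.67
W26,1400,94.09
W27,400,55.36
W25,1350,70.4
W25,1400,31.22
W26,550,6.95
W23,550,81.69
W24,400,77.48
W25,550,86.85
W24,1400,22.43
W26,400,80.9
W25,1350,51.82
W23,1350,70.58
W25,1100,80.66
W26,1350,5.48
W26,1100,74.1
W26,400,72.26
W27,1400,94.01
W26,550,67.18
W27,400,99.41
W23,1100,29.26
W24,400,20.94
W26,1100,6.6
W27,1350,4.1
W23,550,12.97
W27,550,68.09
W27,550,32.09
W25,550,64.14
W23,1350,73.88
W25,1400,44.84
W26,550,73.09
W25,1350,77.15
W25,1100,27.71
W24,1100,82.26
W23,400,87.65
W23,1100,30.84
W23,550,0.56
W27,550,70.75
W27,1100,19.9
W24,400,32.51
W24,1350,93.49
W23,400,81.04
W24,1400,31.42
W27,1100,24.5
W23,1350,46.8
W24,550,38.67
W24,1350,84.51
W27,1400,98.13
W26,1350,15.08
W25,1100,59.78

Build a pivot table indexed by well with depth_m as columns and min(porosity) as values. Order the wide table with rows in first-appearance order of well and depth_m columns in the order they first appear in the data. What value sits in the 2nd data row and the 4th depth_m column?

With rows in first-appearance order of well, row 2 is well=W24. depth_m columns in first-appearance order: 400, 1350, 1400, 1100, 550; column 4 is 1100.
Long rows with well=W24, depth_m=1100: min(60.65, 73.67, 82.26) = 60.65.

60.65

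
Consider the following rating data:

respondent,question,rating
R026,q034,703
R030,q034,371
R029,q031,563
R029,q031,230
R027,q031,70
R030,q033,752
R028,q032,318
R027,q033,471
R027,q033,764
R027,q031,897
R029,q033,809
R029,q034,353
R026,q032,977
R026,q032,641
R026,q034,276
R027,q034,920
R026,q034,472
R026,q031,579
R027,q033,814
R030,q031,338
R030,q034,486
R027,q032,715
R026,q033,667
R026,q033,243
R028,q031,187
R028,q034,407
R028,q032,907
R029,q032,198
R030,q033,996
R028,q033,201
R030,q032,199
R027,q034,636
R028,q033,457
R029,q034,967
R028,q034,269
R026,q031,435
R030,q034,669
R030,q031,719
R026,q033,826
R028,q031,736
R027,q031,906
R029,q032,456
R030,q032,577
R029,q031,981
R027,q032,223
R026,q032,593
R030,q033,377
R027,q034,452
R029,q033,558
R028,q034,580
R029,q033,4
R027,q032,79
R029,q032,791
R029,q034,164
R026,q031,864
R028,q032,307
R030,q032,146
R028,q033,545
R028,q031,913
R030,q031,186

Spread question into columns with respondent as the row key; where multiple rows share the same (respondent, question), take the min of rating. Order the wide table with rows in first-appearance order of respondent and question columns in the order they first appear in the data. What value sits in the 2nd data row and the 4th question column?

With rows in first-appearance order of respondent, row 2 is respondent=R030. question columns in first-appearance order: q034, q031, q033, q032; column 4 is q032.
Long rows with respondent=R030, question=q032: min(199, 577, 146) = 146.

146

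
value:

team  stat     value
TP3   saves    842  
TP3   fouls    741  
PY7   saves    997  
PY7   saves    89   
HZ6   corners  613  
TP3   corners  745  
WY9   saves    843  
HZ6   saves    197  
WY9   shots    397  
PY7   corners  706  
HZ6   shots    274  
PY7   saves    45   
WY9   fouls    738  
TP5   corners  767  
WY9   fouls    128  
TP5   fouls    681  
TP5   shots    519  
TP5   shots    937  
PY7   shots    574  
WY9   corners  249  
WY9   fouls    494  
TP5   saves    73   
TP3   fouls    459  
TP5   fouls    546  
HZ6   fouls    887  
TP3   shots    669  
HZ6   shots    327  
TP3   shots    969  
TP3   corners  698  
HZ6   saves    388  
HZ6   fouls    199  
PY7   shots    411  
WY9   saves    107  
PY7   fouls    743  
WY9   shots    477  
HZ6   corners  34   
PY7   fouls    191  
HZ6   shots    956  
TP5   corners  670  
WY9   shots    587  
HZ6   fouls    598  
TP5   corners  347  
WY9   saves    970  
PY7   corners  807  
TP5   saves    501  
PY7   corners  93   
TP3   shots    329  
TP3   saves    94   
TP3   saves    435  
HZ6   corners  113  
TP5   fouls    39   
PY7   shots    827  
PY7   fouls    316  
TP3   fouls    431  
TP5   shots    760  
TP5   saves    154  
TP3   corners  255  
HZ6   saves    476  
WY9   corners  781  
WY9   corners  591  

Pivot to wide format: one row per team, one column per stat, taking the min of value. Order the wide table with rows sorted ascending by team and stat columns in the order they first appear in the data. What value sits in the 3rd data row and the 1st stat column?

94

With rows sorted ascending by team, row 3 is team=TP3. stat columns in first-appearance order: saves, fouls, corners, shots; column 1 is saves.
Long rows with team=TP3, stat=saves: min(842, 94, 435) = 94.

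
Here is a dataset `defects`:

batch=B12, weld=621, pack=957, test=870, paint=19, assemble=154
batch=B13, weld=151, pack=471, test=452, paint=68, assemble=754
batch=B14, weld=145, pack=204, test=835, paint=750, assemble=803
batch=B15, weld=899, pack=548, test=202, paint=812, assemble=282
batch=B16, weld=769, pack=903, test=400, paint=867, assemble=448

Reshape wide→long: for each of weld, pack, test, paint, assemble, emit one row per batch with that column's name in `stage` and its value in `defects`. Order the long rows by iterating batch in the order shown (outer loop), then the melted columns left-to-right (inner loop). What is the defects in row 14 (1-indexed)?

25 rows total (5 × 5). Row 14: index ⌊(14-1)/5⌋ = 2 into batch → B14; (14-1) mod 5 = 3 into the melted columns → paint.
So row 14 is (B14, paint, 750); defects = 750.

750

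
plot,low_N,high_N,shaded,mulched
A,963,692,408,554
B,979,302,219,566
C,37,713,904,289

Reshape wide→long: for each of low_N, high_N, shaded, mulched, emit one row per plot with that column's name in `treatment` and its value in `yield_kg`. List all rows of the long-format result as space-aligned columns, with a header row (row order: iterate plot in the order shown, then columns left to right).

plot  treatment  yield_kg
A     low_N      963     
A     high_N     692     
A     shaded     408     
A     mulched    554     
B     low_N      979     
B     high_N     302     
B     shaded     219     
B     mulched    566     
C     low_N      37      
C     high_N     713     
C     shaded     904     
C     mulched    289     

Each (plot, column) pair becomes one row: 3 × 4 = 12 rows.
For example, (A, low_N) → yield_kg=963.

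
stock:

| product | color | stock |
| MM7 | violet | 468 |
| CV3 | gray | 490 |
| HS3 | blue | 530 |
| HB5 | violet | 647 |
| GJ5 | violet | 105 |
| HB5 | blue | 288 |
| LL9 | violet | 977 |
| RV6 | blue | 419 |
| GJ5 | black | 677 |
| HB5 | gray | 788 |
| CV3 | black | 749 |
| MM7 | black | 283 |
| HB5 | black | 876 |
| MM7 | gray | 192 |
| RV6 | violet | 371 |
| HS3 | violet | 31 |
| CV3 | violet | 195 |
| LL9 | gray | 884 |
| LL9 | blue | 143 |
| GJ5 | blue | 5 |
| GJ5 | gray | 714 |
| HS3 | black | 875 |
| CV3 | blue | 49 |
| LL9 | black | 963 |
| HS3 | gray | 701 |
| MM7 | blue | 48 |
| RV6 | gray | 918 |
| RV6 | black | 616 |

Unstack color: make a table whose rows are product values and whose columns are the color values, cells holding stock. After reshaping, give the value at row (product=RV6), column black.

616

Wide layout: rows indexed by product, columns are the 4 distinct color values (violet, gray, blue, black).
Cell (product=RV6, color=black) draws from the long row where product=RV6 and color=black, which has stock=616.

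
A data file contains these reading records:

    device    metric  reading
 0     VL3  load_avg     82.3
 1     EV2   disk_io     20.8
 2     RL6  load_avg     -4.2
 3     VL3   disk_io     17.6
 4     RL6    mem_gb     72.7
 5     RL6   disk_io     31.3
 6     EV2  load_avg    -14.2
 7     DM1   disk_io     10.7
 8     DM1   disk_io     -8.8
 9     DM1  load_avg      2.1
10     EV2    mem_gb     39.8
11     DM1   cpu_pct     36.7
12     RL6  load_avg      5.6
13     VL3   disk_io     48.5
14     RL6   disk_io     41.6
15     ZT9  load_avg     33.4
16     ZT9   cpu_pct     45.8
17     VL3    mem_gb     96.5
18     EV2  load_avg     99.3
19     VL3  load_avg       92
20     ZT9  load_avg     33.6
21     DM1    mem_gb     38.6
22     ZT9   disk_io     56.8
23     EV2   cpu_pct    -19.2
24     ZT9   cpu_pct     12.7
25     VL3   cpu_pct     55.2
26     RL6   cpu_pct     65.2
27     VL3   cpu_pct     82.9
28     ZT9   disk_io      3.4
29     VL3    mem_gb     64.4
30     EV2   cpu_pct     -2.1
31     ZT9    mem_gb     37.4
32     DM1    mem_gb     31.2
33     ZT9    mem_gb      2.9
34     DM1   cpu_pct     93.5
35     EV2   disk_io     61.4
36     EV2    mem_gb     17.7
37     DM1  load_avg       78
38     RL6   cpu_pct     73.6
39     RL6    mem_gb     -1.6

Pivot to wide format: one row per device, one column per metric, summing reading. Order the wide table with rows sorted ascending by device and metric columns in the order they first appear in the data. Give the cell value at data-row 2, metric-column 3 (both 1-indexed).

57.5

With rows sorted ascending by device, row 2 is device=EV2. metric columns in first-appearance order: load_avg, disk_io, mem_gb, cpu_pct; column 3 is mem_gb.
Long rows with device=EV2, metric=mem_gb: 39.8 + 17.7 = 57.5.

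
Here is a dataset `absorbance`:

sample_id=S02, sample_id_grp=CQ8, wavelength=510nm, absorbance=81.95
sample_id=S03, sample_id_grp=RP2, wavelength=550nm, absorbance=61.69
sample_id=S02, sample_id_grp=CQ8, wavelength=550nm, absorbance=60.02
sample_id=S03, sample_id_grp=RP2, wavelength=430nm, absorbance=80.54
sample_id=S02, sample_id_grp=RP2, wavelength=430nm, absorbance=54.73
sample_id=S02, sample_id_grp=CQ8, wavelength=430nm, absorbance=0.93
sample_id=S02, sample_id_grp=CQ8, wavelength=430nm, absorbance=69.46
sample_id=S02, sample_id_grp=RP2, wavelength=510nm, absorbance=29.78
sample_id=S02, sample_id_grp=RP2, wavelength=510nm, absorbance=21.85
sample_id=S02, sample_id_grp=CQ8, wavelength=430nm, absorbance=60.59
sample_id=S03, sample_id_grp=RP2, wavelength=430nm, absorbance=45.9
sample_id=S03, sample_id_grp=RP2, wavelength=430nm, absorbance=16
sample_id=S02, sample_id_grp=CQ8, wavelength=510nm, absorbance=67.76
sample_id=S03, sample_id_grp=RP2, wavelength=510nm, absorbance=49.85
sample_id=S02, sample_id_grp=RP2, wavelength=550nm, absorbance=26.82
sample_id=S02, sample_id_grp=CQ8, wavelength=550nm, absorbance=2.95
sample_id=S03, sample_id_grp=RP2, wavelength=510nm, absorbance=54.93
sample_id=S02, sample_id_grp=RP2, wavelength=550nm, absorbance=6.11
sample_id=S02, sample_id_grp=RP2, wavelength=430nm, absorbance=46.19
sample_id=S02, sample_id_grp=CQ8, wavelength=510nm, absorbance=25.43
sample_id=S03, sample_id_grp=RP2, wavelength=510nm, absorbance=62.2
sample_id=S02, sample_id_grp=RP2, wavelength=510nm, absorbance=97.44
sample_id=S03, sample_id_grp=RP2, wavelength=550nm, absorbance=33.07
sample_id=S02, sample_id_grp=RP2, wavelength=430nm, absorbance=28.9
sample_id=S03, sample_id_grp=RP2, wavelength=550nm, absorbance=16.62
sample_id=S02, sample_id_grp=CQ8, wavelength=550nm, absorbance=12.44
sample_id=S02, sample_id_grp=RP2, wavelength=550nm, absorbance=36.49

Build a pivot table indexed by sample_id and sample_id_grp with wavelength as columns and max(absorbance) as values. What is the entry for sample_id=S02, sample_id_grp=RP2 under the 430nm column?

54.73

Rows with sample_id=S02, sample_id_grp=RP2 and wavelength=430nm: absorbance values are 54.73, 46.19, 28.9.
max(54.73, 46.19, 28.9) = 54.73.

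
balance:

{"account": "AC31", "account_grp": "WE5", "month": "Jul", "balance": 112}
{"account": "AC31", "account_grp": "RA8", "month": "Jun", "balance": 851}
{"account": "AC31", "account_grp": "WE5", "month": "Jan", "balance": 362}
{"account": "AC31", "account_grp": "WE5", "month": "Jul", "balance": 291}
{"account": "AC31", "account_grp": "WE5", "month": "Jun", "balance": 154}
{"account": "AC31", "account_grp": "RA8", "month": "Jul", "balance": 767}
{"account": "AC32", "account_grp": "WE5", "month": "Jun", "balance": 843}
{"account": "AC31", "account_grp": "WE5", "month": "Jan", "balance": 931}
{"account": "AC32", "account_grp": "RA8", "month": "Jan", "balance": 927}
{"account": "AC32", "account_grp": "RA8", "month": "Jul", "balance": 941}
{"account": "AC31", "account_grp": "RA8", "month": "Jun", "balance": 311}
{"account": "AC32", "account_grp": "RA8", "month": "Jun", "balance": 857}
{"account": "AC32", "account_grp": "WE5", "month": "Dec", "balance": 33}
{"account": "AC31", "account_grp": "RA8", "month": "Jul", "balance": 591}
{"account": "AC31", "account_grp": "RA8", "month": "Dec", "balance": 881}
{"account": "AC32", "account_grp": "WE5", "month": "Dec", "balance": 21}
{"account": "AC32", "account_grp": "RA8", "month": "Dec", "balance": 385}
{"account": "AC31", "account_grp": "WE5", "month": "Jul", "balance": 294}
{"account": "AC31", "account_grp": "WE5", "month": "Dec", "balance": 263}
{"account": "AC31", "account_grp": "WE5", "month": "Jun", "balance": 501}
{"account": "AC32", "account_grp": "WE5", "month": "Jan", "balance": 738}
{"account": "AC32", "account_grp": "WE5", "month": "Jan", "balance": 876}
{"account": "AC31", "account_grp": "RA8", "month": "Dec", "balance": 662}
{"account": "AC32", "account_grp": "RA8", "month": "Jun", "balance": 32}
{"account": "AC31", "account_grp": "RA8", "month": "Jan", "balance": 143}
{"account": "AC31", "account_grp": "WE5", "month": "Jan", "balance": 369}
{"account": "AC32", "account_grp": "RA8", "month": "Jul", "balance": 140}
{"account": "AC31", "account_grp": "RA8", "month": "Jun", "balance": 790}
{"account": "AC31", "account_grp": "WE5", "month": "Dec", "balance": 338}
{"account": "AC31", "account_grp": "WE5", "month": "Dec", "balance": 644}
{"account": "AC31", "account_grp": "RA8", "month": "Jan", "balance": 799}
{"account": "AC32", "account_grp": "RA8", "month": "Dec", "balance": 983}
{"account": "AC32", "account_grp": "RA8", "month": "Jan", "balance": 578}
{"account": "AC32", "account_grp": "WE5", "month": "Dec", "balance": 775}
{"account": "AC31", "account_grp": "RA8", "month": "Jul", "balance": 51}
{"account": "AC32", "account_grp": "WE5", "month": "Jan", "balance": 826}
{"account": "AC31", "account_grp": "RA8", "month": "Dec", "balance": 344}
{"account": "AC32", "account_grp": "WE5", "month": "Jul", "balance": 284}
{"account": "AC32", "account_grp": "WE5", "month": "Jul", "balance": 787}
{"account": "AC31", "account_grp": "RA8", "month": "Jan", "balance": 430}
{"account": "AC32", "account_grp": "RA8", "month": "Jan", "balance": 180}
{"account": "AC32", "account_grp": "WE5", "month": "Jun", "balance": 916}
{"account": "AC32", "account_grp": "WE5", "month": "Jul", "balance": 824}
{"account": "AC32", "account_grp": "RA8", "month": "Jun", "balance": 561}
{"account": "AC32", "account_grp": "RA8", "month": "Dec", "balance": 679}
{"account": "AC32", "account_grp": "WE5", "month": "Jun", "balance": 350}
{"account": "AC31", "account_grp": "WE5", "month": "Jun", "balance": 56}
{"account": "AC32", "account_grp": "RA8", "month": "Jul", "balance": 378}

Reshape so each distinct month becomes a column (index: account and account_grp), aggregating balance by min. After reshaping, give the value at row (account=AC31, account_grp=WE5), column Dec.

Rows with account=AC31, account_grp=WE5 and month=Dec: balance values are 263, 338, 644.
min(263, 338, 644) = 263.

263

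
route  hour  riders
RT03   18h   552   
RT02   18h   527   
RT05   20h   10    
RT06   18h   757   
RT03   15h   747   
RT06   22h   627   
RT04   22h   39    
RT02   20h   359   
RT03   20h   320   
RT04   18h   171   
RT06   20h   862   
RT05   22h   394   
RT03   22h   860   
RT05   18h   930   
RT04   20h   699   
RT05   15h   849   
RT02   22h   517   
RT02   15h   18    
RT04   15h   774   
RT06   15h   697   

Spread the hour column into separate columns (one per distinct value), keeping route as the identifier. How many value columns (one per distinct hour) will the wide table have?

4 distinct hour values: 15h, 18h, 20h, 22h.

4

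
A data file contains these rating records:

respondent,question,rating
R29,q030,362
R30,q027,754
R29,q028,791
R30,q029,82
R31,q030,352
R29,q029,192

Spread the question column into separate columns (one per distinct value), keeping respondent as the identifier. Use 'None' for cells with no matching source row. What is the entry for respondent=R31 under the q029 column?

None

No long-format row has respondent=R31 and question=q029, so the cell is None.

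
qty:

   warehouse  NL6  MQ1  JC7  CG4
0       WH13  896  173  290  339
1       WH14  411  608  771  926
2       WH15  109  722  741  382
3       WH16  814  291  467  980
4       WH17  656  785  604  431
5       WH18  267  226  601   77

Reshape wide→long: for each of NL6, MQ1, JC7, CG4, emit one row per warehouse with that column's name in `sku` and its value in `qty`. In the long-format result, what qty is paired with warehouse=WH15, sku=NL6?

109

Unpivoting turns each (warehouse, wide-column) pair into one long row.
The wide cell at row WH15, column NL6 holds 109, so the long row (WH15, NL6) has qty=109.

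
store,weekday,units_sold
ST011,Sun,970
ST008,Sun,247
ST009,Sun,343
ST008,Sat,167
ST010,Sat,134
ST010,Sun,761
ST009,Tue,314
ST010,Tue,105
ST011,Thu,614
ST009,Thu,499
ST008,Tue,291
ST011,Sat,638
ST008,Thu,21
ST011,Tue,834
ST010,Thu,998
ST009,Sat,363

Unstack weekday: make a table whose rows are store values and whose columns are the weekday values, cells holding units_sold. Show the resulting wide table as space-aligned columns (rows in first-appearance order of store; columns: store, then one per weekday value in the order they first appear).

store  Sun  Sat  Tue  Thu
ST011  970  638  834  614
ST008  247  167  291  21 
ST009  343  363  314  499
ST010  761  134  105  998

Columns: store plus the 4 distinct weekday values (Sun, Sat, Tue, Thu).
For example, row ST011 column Sun takes units_sold=970 from the long row (ST011, Sun).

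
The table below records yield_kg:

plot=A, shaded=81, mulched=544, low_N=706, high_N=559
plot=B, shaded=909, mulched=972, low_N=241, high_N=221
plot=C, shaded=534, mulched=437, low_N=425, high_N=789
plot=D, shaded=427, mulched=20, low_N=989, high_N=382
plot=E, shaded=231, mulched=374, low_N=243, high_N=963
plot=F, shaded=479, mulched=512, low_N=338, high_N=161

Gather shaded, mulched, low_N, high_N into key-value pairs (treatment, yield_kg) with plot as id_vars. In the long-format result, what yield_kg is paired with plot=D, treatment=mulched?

20

Unpivoting turns each (plot, wide-column) pair into one long row.
The wide cell at row D, column mulched holds 20, so the long row (D, mulched) has yield_kg=20.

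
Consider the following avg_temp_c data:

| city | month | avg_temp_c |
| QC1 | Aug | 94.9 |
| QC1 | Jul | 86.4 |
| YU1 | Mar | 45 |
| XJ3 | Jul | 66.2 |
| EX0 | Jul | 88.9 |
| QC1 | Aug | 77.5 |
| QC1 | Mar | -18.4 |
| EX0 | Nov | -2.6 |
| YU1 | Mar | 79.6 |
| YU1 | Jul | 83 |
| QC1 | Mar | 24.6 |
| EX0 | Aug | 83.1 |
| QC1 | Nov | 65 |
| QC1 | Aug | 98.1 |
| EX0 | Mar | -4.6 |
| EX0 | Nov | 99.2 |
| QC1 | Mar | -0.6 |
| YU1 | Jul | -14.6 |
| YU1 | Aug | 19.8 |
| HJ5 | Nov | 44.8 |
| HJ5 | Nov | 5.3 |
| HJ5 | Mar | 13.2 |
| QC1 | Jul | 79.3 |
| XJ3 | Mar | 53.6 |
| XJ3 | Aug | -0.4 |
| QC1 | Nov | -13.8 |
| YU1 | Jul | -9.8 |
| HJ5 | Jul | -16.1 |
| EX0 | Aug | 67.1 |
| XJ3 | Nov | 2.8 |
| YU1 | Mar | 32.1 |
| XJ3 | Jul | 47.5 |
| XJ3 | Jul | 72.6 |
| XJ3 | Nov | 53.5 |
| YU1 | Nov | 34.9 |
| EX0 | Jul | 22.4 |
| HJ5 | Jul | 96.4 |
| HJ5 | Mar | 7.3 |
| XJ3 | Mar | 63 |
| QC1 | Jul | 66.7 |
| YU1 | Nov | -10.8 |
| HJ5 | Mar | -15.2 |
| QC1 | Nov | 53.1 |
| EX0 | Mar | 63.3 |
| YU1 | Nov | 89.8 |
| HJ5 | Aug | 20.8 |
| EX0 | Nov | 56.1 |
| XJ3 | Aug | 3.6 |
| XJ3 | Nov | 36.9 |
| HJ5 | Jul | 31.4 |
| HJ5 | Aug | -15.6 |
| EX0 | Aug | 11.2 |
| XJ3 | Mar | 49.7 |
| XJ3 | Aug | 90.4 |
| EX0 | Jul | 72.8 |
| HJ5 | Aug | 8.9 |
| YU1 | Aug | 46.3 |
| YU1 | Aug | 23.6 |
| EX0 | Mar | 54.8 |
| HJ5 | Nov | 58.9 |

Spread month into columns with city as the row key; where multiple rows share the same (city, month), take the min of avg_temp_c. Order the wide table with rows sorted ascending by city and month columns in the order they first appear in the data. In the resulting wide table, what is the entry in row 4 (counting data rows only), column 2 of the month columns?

With rows sorted ascending by city, row 4 is city=XJ3. month columns in first-appearance order: Aug, Jul, Mar, Nov; column 2 is Jul.
Long rows with city=XJ3, month=Jul: min(66.2, 47.5, 72.6) = 47.5.

47.5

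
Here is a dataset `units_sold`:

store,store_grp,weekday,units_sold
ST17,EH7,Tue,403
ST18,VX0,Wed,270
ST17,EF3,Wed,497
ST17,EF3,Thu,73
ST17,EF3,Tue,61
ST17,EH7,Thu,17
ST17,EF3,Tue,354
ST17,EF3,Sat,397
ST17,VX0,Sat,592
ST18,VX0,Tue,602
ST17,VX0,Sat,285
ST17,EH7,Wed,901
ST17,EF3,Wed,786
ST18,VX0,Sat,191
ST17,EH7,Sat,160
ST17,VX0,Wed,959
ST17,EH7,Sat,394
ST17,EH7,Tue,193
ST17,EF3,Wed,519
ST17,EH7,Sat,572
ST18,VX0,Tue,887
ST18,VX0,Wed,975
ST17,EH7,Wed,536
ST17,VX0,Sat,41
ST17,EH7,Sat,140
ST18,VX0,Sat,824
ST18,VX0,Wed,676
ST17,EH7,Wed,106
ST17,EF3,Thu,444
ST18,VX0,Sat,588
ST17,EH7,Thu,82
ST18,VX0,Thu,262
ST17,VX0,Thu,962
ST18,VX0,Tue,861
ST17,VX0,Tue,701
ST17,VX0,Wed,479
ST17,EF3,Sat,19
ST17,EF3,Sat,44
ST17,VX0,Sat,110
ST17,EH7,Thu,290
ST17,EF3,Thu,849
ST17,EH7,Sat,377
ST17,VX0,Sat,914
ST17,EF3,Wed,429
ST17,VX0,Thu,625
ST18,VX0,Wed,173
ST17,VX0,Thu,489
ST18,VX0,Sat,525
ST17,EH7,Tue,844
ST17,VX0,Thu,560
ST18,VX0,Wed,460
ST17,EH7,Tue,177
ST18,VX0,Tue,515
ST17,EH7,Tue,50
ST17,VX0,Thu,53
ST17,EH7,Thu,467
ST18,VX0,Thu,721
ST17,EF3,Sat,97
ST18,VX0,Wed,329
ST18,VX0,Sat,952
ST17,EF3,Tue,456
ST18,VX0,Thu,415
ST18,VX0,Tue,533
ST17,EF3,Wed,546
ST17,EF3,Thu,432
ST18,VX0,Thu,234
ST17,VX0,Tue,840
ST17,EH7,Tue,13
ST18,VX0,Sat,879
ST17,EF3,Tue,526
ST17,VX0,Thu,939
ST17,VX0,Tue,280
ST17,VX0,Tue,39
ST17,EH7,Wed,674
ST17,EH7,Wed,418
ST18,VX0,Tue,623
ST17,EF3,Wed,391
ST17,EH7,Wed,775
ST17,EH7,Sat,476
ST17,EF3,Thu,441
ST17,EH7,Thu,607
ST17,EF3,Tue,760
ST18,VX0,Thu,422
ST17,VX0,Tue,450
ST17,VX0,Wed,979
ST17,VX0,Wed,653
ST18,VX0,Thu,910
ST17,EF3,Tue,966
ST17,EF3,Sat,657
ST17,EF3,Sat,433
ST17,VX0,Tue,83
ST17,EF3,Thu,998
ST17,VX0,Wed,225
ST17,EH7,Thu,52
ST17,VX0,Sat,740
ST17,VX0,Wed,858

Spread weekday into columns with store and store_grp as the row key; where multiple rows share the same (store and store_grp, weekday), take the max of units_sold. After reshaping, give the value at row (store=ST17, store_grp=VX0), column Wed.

Rows with store=ST17, store_grp=VX0 and weekday=Wed: units_sold values are 959, 479, 979, 653, 225, 858.
max(959, 479, 979, 653, 225, 858) = 979.

979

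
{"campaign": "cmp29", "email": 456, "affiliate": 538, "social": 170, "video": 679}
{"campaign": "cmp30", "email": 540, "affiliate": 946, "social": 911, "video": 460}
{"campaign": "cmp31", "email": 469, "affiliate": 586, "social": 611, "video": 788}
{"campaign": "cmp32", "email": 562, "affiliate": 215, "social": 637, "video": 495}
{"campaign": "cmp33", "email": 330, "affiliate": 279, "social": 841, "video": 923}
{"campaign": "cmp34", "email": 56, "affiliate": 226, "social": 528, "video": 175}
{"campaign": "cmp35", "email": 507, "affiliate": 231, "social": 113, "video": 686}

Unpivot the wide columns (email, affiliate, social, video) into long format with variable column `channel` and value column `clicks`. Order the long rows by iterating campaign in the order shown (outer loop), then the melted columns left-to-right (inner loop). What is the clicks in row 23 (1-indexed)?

28 rows total (7 × 4). Row 23: index ⌊(23-1)/4⌋ = 5 into campaign → cmp34; (23-1) mod 4 = 2 into the melted columns → social.
So row 23 is (cmp34, social, 528); clicks = 528.

528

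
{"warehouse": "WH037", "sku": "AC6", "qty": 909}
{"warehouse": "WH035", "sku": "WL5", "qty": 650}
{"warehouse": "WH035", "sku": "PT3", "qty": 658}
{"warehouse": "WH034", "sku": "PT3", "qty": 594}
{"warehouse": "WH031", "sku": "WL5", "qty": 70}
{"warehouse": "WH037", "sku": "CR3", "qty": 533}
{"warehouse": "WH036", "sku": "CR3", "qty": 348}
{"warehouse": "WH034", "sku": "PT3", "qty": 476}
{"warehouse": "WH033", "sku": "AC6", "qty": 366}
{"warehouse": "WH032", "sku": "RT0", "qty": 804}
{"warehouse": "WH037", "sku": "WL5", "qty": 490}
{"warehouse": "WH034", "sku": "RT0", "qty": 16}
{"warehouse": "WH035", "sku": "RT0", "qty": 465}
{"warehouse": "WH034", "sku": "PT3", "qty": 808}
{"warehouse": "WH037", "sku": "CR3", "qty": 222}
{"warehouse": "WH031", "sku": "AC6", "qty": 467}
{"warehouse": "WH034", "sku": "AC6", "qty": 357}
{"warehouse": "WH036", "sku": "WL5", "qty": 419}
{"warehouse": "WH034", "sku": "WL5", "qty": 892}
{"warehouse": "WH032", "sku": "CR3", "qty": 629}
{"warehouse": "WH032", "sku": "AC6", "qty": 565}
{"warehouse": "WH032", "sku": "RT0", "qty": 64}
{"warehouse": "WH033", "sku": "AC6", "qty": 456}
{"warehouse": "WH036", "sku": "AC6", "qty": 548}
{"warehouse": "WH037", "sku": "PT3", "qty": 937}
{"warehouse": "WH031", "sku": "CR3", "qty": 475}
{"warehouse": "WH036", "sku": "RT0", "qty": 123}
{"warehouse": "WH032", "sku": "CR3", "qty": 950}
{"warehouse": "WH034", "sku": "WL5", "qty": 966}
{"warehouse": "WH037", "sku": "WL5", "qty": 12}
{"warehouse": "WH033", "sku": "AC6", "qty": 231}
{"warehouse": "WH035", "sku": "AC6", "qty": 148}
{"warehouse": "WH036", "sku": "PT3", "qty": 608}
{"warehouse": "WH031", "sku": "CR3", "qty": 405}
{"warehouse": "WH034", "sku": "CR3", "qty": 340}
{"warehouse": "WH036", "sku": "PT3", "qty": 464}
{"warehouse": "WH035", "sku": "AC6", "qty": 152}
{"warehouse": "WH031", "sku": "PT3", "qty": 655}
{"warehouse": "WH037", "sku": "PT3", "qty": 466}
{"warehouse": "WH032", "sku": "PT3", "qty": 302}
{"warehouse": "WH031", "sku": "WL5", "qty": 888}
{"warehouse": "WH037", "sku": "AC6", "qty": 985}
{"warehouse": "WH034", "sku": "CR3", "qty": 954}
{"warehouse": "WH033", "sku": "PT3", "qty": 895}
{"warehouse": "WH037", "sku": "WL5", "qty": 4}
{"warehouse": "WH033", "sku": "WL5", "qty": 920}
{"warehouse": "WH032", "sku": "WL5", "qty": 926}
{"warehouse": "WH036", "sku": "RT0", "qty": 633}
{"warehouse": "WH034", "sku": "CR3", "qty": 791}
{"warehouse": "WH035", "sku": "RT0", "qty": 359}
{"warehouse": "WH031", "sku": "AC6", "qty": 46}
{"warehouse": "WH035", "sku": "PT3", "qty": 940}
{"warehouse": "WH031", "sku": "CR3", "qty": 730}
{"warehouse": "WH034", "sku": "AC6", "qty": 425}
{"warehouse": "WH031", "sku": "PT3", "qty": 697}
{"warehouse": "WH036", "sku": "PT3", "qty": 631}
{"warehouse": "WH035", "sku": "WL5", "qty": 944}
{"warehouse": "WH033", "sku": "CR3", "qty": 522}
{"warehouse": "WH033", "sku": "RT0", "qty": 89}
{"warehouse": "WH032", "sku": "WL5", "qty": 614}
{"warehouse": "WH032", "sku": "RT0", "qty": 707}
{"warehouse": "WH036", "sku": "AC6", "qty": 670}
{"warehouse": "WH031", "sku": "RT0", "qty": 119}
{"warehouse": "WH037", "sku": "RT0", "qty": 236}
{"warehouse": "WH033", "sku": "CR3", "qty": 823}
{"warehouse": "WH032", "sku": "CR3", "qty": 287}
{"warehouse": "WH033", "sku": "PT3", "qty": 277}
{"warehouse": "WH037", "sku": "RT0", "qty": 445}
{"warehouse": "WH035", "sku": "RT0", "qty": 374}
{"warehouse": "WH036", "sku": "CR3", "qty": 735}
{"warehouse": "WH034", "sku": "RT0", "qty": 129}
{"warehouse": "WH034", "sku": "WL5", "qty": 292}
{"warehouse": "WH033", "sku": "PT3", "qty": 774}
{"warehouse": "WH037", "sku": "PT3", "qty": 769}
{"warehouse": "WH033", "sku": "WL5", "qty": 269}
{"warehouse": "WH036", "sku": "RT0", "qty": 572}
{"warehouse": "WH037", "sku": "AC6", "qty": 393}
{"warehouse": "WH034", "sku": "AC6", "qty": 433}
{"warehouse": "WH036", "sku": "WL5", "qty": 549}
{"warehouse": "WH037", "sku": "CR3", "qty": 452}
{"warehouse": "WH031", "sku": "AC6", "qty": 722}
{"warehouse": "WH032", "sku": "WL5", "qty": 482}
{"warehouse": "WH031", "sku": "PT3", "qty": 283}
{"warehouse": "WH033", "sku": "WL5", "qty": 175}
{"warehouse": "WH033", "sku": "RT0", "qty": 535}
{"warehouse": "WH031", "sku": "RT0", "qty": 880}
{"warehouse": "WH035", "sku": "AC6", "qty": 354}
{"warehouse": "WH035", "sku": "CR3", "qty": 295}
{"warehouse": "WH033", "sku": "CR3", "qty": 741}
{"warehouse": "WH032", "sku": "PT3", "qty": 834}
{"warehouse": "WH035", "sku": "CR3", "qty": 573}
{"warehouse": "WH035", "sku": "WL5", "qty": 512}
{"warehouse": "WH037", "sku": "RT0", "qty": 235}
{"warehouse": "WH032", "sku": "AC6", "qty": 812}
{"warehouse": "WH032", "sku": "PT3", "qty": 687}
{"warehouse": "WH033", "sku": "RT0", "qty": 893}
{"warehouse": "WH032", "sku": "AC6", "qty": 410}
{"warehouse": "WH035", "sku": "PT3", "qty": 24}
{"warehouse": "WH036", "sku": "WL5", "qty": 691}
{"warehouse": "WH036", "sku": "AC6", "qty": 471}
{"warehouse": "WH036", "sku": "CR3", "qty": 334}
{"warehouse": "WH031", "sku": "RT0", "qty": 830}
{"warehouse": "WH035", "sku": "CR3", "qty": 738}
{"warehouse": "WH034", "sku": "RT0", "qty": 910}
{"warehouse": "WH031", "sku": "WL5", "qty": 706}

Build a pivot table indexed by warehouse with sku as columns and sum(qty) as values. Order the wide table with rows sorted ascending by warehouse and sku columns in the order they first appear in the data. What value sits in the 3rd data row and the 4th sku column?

With rows sorted ascending by warehouse, row 3 is warehouse=WH033. sku columns in first-appearance order: AC6, WL5, PT3, CR3, RT0; column 4 is CR3.
Long rows with warehouse=WH033, sku=CR3: 522 + 823 + 741 = 2086.

2086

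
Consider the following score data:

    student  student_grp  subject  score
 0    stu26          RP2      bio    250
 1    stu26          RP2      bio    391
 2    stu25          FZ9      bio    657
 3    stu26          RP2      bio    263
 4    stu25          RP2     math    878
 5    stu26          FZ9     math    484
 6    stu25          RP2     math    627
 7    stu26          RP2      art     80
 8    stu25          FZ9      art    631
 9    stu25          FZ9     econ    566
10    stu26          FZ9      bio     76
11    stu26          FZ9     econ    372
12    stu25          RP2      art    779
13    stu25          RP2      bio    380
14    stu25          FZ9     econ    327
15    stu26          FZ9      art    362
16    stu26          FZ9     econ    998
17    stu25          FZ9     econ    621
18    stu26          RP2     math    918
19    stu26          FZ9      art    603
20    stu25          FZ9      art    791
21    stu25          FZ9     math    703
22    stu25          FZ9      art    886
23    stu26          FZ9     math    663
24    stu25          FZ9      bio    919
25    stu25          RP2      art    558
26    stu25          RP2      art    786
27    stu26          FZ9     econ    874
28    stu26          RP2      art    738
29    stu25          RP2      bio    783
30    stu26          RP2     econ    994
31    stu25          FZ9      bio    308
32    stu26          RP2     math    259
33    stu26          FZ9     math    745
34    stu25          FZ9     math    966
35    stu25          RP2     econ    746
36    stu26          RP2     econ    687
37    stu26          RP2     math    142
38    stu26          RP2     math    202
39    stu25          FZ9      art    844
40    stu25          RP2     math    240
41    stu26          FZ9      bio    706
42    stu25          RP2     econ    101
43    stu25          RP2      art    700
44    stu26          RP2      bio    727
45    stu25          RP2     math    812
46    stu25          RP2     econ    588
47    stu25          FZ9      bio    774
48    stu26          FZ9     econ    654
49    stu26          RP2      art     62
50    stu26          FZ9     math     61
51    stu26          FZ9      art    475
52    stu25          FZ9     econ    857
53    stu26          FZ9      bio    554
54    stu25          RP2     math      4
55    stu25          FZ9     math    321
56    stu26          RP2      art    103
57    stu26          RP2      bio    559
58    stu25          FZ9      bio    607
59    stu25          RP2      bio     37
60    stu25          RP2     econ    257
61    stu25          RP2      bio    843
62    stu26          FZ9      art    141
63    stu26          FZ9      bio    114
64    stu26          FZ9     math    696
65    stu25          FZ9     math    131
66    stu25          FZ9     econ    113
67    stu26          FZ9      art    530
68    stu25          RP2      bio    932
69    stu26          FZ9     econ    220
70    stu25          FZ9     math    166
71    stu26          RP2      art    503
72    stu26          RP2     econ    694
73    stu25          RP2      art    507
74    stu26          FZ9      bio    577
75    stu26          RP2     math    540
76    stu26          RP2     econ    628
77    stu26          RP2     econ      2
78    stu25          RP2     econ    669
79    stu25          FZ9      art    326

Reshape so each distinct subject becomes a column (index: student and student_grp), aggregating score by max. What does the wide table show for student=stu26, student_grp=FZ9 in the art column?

603

Rows with student=stu26, student_grp=FZ9 and subject=art: score values are 362, 603, 475, 141, 530.
max(362, 603, 475, 141, 530) = 603.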